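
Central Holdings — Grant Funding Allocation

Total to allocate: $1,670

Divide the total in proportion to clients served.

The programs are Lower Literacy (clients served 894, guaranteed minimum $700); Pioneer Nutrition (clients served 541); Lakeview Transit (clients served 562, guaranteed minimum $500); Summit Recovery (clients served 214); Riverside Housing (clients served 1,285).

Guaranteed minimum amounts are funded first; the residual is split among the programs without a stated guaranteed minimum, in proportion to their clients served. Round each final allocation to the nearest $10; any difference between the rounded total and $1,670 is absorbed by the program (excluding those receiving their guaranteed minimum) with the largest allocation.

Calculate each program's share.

Lower Literacy: $700 · Pioneer Nutrition: $120 · Lakeview Transit: $500 · Summit Recovery: $50 · Riverside Housing: $300

Fund the minimums — Lower Literacy $700; Lakeview Transit $500. Remaining pool $470.
Remaining pool split over remaining clients served 2,040: Pioneer Nutrition 124.64 → $120; Summit Recovery 49.30 → $50; Riverside Housing 296.05 → $300.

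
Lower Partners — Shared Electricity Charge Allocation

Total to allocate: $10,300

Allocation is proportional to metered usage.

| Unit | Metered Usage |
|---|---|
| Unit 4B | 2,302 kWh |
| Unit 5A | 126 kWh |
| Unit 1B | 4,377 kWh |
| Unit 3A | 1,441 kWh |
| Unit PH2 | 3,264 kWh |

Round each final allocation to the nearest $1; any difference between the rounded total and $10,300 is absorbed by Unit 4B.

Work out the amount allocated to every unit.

Sum of metered usage: 11,510.
Pro-rata amounts: Unit 4B 2,302/11,510 × $10,300 = 2,060.00; Unit 5A 126/11,510 × $10,300 = 112.75; Unit 1B 4,377/11,510 × $10,300 = 3,916.86; Unit 3A 1,441/11,510 × $10,300 = 1,289.51; Unit PH2 3,264/11,510 × $10,300 = 2,920.87.
After rounding ($1): Unit 4B $2,060; Unit 5A $113; Unit 1B $3,917; Unit 3A $1,290; Unit PH2 $2,921. Sum = $10,301.
Difference $10,300 − $10,301 = −$1 applied to Unit 4B: Unit 4B becomes $2,059.

Unit 4B: $2,059 | Unit 5A: $113 | Unit 1B: $3,917 | Unit 3A: $1,290 | Unit PH2: $2,921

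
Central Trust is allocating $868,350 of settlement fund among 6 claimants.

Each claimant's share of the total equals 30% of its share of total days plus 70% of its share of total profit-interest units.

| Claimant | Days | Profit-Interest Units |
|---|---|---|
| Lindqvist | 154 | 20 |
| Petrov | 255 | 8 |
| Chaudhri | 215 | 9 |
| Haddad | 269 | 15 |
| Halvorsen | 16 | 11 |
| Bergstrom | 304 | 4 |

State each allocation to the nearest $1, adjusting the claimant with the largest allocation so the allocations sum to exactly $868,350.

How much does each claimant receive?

Days total 1,213; profit-interest units total 67.
Blended shares (30% days + 70% profit-interest units): Lindqvist 0.2470; Petrov 0.1466; Chaudhri 0.1472; Haddad 0.2232; Halvorsen 0.1189; Bergstrom 0.1170.
Pro-rata amounts: Lindqvist 214,519.45; Petrov 127,342.54; Chaudhri 127,824.42; Haddad 193,855.39; Halvorsen 103,231.62; Bergstrom 101,576.57.
At nearest $1: Lindqvist $214,519; Petrov $127,343; Chaudhri $127,824; Haddad $193,855; Halvorsen $103,232; Bergstrom $101,577. Sum = $868,350.
Sum already equals the total — no adjustment.

Lindqvist: $214,519 | Petrov: $127,343 | Chaudhri: $127,824 | Haddad: $193,855 | Halvorsen: $103,232 | Bergstrom: $101,577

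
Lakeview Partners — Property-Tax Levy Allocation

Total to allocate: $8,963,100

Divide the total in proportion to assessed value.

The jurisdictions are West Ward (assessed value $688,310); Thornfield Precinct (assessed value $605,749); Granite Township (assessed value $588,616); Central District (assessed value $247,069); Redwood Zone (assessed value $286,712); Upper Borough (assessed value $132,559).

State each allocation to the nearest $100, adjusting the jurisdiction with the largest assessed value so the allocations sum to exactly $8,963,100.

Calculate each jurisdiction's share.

West Ward: $2,420,200; Thornfield Precinct: $2,130,000; Granite Township: $2,069,800; Central District: $868,800; Redwood Zone: $1,008,200; Upper Borough: $466,100

Combined assessed value = 2,549,015.
Unrounded shares: West Ward 688,310/2,549,015 × $8,963,100 = 2,420,304.06; Thornfield Precinct 605,749/2,549,015 × $8,963,100 = 2,129,994.87; Granite Township 588,616/2,549,015 × $8,963,100 = 2,069,750.11; Central District 247,069/2,549,015 × $8,963,100 = 868,768.58; Redwood Zone 286,712/2,549,015 × $8,963,100 = 1,008,165.24; Upper Borough 132,559/2,549,015 × $8,963,100 = 466,117.14.
After rounding ($100): West Ward $2,420,300; Thornfield Precinct $2,130,000; Granite Township $2,069,800; Central District $868,800; Redwood Zone $1,008,200; Upper Borough $466,100. Sum = $8,963,200.
Difference $8,963,100 − $8,963,200 = −$100 applied to largest assessed value (West Ward): West Ward becomes $2,420,200.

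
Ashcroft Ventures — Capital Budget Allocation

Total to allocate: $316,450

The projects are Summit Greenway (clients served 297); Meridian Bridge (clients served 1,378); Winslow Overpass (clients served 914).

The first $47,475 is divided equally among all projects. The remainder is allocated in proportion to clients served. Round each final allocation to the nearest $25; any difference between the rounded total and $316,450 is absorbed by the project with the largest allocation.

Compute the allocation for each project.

Summit Greenway: $46,675; Meridian Bridge: $159,000; Winslow Overpass: $110,775

Equal tier: $47,475 ÷ 3 = $15,825 apiece.
Remainder $268,975 by clients served (total 2,589): Summit Greenway 30,855.76 → $30,850; Meridian Bridge 143,162.44 → $143,150; Winslow Overpass 94,956.80 → $94,950.
Rounding difference +$25 on remainder applied to Meridian Bridge.
Totals: Summit Greenway $15,825 + $30,850 = $46,675; Meridian Bridge $15,825 + $143,175 = $159,000; Winslow Overpass $15,825 + $94,950 = $110,775.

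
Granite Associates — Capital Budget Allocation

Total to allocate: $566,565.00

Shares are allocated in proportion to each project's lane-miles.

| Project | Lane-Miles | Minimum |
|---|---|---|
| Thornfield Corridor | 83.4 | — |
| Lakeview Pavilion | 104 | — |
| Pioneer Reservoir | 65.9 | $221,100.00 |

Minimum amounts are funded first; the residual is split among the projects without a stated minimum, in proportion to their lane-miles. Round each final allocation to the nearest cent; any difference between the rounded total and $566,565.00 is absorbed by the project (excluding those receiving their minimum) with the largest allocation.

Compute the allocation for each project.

Thornfield Corridor: $153,744.83 · Lakeview Pavilion: $191,720.17 · Pioneer Reservoir: $221,100.00

Minimums first: Pioneer Reservoir $221,100.00. Residual $345,465.00.
Residual split over remaining lane-miles 187.4: Thornfield Corridor 153,744.8292 → $153,744.83; Lakeview Pavilion 191,720.1708 → $191,720.17.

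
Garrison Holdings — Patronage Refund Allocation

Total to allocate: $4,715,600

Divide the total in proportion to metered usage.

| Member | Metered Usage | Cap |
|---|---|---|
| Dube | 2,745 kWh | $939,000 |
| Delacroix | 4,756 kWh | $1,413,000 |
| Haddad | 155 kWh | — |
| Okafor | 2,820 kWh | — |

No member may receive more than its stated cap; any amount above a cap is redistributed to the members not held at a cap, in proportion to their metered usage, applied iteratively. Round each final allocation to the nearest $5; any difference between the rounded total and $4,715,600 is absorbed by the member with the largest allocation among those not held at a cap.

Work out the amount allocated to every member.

Total metered usage = 10,476.
Proportional shares (ignoring caps): Dube 1,235,616.84; Delacroix 2,140,835.59; Haddad 69,770.71; Okafor 1,269,376.86.
Cap binds for Dube ($939,000), Delacroix ($1,413,000); remaining pool $2,363,600 reallocated over remaining metered usage 2,975.
Shares after redistribution: Haddad 123,145.55 → $123,145; Okafor 2,240,454.45 → $2,240,455.

Dube: $939,000; Delacroix: $1,413,000; Haddad: $123,145; Okafor: $2,240,455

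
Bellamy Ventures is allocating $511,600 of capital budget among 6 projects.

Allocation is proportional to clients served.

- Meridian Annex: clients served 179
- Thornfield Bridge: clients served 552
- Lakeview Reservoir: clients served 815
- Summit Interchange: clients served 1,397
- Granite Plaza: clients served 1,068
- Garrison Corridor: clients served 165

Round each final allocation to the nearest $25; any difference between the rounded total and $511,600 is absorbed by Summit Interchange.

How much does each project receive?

Meridian Annex: $21,925; Thornfield Bridge: $67,625; Lakeview Reservoir: $99,850; Summit Interchange: $171,125; Granite Plaza: $130,850; Garrison Corridor: $20,225

Sum of clients served: 4,176.
Raw shares: Meridian Annex 179/4,176 × $511,600 = 21,929.21; Thornfield Bridge 552/4,176 × $511,600 = 67,625.29; Lakeview Reservoir 815/4,176 × $511,600 = 99,845.31; Summit Interchange 1,397/4,176 × $511,600 = 171,145.88; Granite Plaza 1,068/4,176 × $511,600 = 130,840.23; Garrison Corridor 165/4,176 × $511,600 = 20,214.08.
Rounded to nearest $25: Meridian Annex $21,925; Thornfield Bridge $67,625; Lakeview Reservoir $99,850; Summit Interchange $171,150; Granite Plaza $130,850; Garrison Corridor $20,225. Sum = $511,625.
Difference $511,600 − $511,625 = −$25 applied to Summit Interchange: Summit Interchange becomes $171,125.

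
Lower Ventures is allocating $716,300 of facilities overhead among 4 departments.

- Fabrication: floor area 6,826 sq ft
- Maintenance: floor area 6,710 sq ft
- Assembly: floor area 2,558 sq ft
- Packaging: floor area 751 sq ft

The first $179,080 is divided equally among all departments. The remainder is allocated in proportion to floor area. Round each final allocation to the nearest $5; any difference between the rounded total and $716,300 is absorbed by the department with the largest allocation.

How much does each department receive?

$179,080 shared equally gives $44,770 per department.
Remainder $537,220 by floor area (total 16,845): Fabrication 217,694.49 → $217,695; Maintenance 213,995.03 → $213,995; Assembly 81,579.62 → $81,580; Packaging 23,950.86 → $23,950.
Totals: Fabrication $44,770 + $217,695 = $262,465; Maintenance $44,770 + $213,995 = $258,765; Assembly $44,770 + $81,580 = $126,350; Packaging $44,770 + $23,950 = $68,720.

Fabrication: $262,465 | Maintenance: $258,765 | Assembly: $126,350 | Packaging: $68,720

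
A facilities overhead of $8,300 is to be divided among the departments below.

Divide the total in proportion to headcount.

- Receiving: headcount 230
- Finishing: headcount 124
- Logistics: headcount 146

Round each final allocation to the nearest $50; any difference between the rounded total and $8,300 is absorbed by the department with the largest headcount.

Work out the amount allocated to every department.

Receiving: $3,850 | Finishing: $2,050 | Logistics: $2,400

Headcount total: 230 + 124 + 146 = 500.
Pro-rata amounts: Receiving 3,818.00; Finishing 2,058.40; Logistics 2,423.60.
After rounding ($50): Receiving $3,800; Finishing $2,050; Logistics $2,400. Sum = $8,250.
Difference $8,300 − $8,250 = +$50 applied to largest headcount (Receiving): Receiving becomes $3,850.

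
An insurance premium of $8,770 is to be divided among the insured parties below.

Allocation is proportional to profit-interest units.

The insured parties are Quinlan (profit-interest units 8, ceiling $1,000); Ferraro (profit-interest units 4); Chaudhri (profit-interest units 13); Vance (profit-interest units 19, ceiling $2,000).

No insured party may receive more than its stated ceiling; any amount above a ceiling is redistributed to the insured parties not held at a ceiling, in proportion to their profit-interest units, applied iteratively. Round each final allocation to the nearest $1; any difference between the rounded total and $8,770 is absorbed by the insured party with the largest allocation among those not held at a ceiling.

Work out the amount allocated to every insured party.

Quinlan: $1,000 · Ferraro: $1,358 · Chaudhri: $4,412 · Vance: $2,000

Total profit-interest units = 44.
Pro-rata shares before constraints: Quinlan 1,594.55; Ferraro 797.27; Chaudhri 2,591.14; Vance 3,787.05.
Held at cap: Quinlan ($1,000), Vance ($2,000); remaining pool $5,770 reallocated over remaining profit-interest units 17.
Shares after redistribution: Ferraro 1,357.65 → $1,358; Chaudhri 4,412.35 → $4,412.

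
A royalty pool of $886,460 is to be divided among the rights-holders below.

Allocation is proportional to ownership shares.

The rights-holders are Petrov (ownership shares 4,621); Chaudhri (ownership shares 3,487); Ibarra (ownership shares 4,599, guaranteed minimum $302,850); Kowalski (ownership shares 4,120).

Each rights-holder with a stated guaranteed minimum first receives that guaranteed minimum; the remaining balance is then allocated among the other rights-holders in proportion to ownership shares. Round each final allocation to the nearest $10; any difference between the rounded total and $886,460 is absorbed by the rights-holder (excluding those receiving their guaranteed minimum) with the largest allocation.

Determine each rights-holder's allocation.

Petrov: $220,540 · Chaudhri: $166,430 · Ibarra: $302,850 · Kowalski: $196,640

Fund the minimums — Ibarra $302,850. Residual $583,610.
Residual split over remaining ownership shares 12,228: Petrov 220,548.07 → $220,550; Chaudhri 166,425.26 → $166,430; Kowalski 196,636.67 → $196,640.
Rounding difference −$10 applied to Petrov → $220,540.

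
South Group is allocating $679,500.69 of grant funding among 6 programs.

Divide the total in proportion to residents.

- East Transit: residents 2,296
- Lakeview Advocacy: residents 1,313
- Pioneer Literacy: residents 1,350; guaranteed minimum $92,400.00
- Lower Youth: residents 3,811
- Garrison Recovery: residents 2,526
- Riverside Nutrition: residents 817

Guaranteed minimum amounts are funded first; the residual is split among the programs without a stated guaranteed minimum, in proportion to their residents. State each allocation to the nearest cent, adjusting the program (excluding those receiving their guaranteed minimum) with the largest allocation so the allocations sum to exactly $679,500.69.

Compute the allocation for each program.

East Transit: $125,242.33 · Lakeview Advocacy: $71,621.59 · Pioneer Literacy: $92,400.00 · Lower Youth: $207,882.63 · Garrison Recovery: $137,788.38 · Riverside Nutrition: $44,565.76

Minimums first: Pioneer Literacy $92,400.00. Remaining pool $587,100.69.
Remaining pool split over remaining residents 10,763: East Transit 125,242.3287 → $125,242.33; Lakeview Advocacy 71,621.5930 → $71,621.59; Lower Youth 207,882.6284 → $207,882.63; Garrison Recovery 137,788.3808 → $137,788.38; Riverside Nutrition 44,565.7590 → $44,565.76.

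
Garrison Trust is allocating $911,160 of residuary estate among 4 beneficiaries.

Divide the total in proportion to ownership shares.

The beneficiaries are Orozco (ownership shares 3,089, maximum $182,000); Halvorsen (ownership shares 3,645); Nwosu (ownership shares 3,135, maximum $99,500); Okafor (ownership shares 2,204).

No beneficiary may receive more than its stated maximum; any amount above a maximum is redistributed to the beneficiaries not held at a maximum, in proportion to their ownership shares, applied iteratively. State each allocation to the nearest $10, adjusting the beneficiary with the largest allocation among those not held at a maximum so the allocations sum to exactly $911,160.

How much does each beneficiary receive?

Orozco: $182,000 · Halvorsen: $392,390 · Nwosu: $99,500 · Okafor: $237,270

Combined ownership shares = 12,073.
Pro-rata shares before constraints: Orozco 233,129.57; Halvorsen 275,091.38; Nwosu 236,601.23; Okafor 166,337.83.
Capped: Orozco ($182,000), Nwosu ($99,500); balance $629,660 reallocated over remaining ownership shares 5,849.
Redistributed shares: Halvorsen 392,393.69 → $392,390; Okafor 237,266.31 → $237,270.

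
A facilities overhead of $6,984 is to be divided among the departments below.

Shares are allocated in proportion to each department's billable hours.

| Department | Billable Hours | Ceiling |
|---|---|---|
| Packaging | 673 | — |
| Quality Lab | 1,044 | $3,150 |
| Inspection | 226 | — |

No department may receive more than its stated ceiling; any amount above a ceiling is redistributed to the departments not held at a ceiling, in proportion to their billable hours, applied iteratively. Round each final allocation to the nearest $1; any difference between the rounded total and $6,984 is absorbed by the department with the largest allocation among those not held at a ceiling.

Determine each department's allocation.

Combined billable hours = 1,943.
Pro-rata shares before constraints: Packaging 2,419.06; Quality Lab 3,752.60; Inspection 812.34.
Cap binds for Quality Lab ($3,150); balance $3,834 reallocated over remaining billable hours 899.
Remaining shares: Packaging 2,870.17 → $2,870; Inspection 963.83 → $964.

Packaging: $2,870; Quality Lab: $3,150; Inspection: $964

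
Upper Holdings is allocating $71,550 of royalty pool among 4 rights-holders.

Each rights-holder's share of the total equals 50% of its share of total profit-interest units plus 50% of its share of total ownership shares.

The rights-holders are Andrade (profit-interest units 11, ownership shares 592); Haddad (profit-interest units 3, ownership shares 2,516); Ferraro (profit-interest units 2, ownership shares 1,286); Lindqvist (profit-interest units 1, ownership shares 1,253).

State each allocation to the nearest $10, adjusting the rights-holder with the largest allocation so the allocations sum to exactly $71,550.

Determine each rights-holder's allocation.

Totals — profit-interest units 17, ownership shares 5,647.
Combined weights (50% profit-interest units + 50% ownership shares): Andrade 0.3759; Haddad 0.3110; Ferraro 0.1727; Lindqvist 0.1404.
Pro-rata amounts: Andrade 26,898.98; Haddad 22,252.65; Ferraro 12,355.92; Lindqvist 10,042.45.
Rounded to nearest $10: Andrade $26,900; Haddad $22,250; Ferraro $12,360; Lindqvist $10,040. Sum = $71,550.
No rounding difference to absorb.

Andrade: $26,900 | Haddad: $22,250 | Ferraro: $12,360 | Lindqvist: $10,040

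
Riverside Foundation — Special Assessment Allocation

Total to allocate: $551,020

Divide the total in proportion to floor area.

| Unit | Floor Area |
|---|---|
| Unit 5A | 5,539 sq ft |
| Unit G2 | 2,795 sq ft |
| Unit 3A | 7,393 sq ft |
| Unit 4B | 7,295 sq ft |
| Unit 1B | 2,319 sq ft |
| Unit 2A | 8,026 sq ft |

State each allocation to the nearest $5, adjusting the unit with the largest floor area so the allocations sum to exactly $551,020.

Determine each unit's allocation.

Unit 5A: $91,470; Unit G2: $46,155; Unit 3A: $122,085; Unit 4B: $120,470; Unit 1B: $38,295; Unit 2A: $132,545

Floor area total: 5,539 + 2,795 + 7,393 + 7,295 + 2,319 + 8,026 = 33,367.
Pro-rata amounts: Unit 5A 91,470.61; Unit G2 46,156.41; Unit 3A 122,087.42; Unit 4B 120,469.05; Unit 1B 38,295.78; Unit 2A 132,540.73.
Rounded to nearest $5: Unit 5A $91,470; Unit G2 $46,155; Unit 3A $122,085; Unit 4B $120,470; Unit 1B $38,295; Unit 2A $132,540. Sum = $551,015.
Difference $551,020 − $551,015 = +$5 applied to largest floor area (Unit 2A): Unit 2A becomes $132,545.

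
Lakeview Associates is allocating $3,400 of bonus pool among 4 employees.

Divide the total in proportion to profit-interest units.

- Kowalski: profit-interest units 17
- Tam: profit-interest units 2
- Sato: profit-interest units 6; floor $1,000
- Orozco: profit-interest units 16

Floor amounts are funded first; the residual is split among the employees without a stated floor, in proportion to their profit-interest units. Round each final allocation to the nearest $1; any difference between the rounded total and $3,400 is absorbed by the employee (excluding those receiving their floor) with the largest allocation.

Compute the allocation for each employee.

Minimums first: Sato $1,000. Balance $2,400.
Balance split over remaining profit-interest units 35: Kowalski 1,165.71 → $1,166; Tam 137.14 → $137; Orozco 1,097.14 → $1,097.

Kowalski: $1,166 · Tam: $137 · Sato: $1,000 · Orozco: $1,097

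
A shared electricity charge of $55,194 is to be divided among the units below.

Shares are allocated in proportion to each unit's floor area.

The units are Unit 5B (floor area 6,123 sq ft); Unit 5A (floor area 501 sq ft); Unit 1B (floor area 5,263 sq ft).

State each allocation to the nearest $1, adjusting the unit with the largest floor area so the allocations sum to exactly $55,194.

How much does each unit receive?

Unit 5B: $28,431 · Unit 5A: $2,326 · Unit 1B: $24,437

Combined floor area = 6,123 + 501 + 5,263 = 11,887.
Proportional shares: Unit 5B 28,430.46; Unit 5A 2,326.26; Unit 1B 24,437.29.
At nearest $1: Unit 5B $28,430; Unit 5A $2,326; Unit 1B $24,437. Sum = $55,193.
Difference $55,194 − $55,193 = +$1 applied to largest floor area (Unit 5B): Unit 5B becomes $28,431.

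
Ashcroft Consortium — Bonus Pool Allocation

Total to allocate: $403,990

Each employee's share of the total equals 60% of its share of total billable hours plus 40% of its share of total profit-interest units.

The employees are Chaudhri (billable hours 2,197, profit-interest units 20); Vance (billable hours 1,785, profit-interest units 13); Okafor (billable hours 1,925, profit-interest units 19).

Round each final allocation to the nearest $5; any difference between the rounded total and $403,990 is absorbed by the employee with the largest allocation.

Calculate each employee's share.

Billable hours total 5,907; profit-interest units total 52.
Combined weights (60% billable hours + 40% profit-interest units): Chaudhri 0.3770; Vance 0.2813; Okafor 0.3417.
Unrounded shares: Chaudhri 152,306.30; Vance 113,646.55; Okafor 138,037.15.
Rounded to nearest $5: Chaudhri $152,305; Vance $113,645; Okafor $138,035. Sum = $403,985.
Difference $403,990 − $403,985 = +$5 applied to largest allocation (Chaudhri): Chaudhri becomes $152,310.

Chaudhri: $152,310 | Vance: $113,645 | Okafor: $138,035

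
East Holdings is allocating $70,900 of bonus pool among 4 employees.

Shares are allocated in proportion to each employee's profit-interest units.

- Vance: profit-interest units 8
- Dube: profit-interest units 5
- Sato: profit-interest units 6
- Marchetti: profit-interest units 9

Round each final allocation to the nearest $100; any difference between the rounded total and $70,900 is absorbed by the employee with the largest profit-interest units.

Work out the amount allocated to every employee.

Vance: $20,300 · Dube: $12,700 · Sato: $15,200 · Marchetti: $22,700

Profit-interest units total: 28.
Raw shares: Vance 8/28 × $70,900 = 20,257.14; Dube 5/28 × $70,900 = 12,660.71; Sato 6/28 × $70,900 = 15,192.86; Marchetti 9/28 × $70,900 = 22,789.29.
Rounded to nearest $100: Vance $20,300; Dube $12,700; Sato $15,200; Marchetti $22,800. Sum = $71,000.
Difference $70,900 − $71,000 = −$100 applied to largest profit-interest units (Marchetti): Marchetti becomes $22,700.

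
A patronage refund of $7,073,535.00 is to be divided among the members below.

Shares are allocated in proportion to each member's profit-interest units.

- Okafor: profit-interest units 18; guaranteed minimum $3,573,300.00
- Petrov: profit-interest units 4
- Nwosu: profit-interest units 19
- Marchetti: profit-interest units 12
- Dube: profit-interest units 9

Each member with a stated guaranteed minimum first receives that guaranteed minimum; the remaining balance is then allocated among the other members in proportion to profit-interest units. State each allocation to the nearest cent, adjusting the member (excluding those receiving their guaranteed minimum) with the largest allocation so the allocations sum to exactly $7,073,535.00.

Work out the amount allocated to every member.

Okafor: $3,573,300.00 · Petrov: $318,203.18 · Nwosu: $1,511,465.11 · Marchetti: $954,609.55 · Dube: $715,957.16

Minimums first: Okafor $3,573,300.00. Balance $3,500,235.00.
Balance split over remaining profit-interest units 44: Petrov 318,203.1818 → $318,203.18; Nwosu 1,511,465.1136 → $1,511,465.11; Marchetti 954,609.5455 → $954,609.55; Dube 715,957.1591 → $715,957.16.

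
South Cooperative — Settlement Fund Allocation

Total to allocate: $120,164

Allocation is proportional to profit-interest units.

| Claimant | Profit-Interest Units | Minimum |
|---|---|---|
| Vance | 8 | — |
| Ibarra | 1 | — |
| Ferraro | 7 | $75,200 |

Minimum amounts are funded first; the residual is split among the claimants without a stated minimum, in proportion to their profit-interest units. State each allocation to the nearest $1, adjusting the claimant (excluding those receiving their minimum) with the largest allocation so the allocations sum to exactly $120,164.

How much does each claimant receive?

Guaranteed amounts: Ferraro $75,200. Balance $44,964.
Balance split over remaining profit-interest units 9: Vance 39,968.00 → $39,968; Ibarra 4,996.00 → $4,996.

Vance: $39,968 · Ibarra: $4,996 · Ferraro: $75,200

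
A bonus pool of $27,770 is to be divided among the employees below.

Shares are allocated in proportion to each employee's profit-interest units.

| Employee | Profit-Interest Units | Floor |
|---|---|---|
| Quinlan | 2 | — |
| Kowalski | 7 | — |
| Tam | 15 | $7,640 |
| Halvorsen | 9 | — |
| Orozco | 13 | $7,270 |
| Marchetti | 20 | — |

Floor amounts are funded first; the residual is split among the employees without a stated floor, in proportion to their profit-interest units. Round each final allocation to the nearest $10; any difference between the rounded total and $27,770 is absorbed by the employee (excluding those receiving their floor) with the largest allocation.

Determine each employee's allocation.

Guaranteed amounts: Tam $7,640; Orozco $7,270. Remaining pool $12,860.
Remaining pool split over remaining profit-interest units 38: Quinlan 676.84 → $680; Kowalski 2,368.95 → $2,370; Halvorsen 3,045.79 → $3,050; Marchetti 6,768.42 → $6,770.
Rounding difference −$10 applied to Marchetti → $6,760.

Quinlan: $680; Kowalski: $2,370; Tam: $7,640; Halvorsen: $3,050; Orozco: $7,270; Marchetti: $6,760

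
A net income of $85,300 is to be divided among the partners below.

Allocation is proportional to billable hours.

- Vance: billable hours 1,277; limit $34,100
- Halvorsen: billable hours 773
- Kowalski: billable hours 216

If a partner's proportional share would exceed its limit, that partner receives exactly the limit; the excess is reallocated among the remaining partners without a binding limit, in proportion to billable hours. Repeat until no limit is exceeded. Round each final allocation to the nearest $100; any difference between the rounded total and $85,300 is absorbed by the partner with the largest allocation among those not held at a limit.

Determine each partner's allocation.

Billable hours total: 2,266.
Pro-rata shares before constraints: Vance 48,070.65; Halvorsen 29,098.37; Kowalski 8,130.98.
Capped: Vance ($34,100); remaining pool $51,200 reallocated over remaining billable hours 989.
Remaining shares: Halvorsen 40,017.80 → $40,000; Kowalski 11,182.20 → $11,200.

Vance: $34,100 | Halvorsen: $40,000 | Kowalski: $11,200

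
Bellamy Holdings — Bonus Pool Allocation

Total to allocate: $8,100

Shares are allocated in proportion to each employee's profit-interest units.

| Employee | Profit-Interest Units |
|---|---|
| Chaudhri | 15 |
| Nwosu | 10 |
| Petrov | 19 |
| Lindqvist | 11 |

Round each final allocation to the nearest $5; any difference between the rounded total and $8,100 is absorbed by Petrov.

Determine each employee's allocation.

Chaudhri: $2,210 · Nwosu: $1,475 · Petrov: $2,795 · Lindqvist: $1,620

Combined profit-interest units = 55.
Unrounded shares: Chaudhri 15/55 × $8,100 = 2,209.09; Nwosu 10/55 × $8,100 = 1,472.73; Petrov 19/55 × $8,100 = 2,798.18; Lindqvist 11/55 × $8,100 = 1,620.00.
After rounding ($5): Chaudhri $2,210; Nwosu $1,475; Petrov $2,800; Lindqvist $1,620. Sum = $8,105.
Difference $8,100 − $8,105 = −$5 applied to Petrov: Petrov becomes $2,795.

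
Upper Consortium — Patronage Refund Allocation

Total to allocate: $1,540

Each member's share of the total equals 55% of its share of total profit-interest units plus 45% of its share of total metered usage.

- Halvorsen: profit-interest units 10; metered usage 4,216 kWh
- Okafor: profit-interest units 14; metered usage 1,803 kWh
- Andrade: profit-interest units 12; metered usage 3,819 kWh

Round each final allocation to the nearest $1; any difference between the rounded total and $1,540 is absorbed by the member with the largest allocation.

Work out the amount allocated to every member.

Halvorsen: $532 · Okafor: $456 · Andrade: $552

Profit-interest units total 36; metered usage total 9,838.
Combined weights (55% profit-interest units + 45% metered usage): Halvorsen 0.3456; Okafor 0.2964; Andrade 0.3580.
Pro-rata amounts: Halvorsen 532.26; Okafor 456.39; Andrade 551.35.
At nearest $1: Halvorsen $532; Okafor $456; Andrade $551. Sum = $1,539.
Difference $1,540 − $1,539 = +$1 applied to largest allocation (Andrade): Andrade becomes $552.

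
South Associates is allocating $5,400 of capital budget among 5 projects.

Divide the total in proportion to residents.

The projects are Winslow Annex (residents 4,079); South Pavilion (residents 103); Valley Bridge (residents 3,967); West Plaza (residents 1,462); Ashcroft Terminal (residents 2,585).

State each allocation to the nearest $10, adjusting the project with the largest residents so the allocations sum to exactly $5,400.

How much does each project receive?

Winslow Annex: $1,800 · South Pavilion: $50 · Valley Bridge: $1,760 · West Plaza: $650 · Ashcroft Terminal: $1,140

Residents total: 12,196.
Raw shares: Winslow Annex 4,079/12,196 × $5,400 = 1,806.05; South Pavilion 103/12,196 × $5,400 = 45.61; Valley Bridge 3,967/12,196 × $5,400 = 1,756.46; West Plaza 1,462/12,196 × $5,400 = 647.33; Ashcroft Terminal 2,585/12,196 × $5,400 = 1,144.56.
At nearest $10: Winslow Annex $1,810; South Pavilion $50; Valley Bridge $1,760; West Plaza $650; Ashcroft Terminal $1,140. Sum = $5,410.
Difference $5,400 − $5,410 = −$10 applied to largest residents (Winslow Annex): Winslow Annex becomes $1,800.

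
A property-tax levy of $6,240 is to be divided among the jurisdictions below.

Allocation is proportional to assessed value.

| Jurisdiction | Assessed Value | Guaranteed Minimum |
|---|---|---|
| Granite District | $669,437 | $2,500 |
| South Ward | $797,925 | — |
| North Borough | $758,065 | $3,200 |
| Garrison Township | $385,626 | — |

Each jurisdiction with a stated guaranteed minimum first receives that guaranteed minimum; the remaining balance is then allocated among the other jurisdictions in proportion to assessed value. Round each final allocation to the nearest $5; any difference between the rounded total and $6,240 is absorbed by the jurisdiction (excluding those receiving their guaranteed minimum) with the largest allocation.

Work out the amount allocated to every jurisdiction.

Granite District: $2,500; South Ward: $365; North Borough: $3,200; Garrison Township: $175

Minimums first: Granite District $2,500; North Borough $3,200. Remaining pool $540.
Remaining pool split over remaining assessed value 1,183,551: South Ward 364.06 → $365; Garrison Township 175.94 → $175.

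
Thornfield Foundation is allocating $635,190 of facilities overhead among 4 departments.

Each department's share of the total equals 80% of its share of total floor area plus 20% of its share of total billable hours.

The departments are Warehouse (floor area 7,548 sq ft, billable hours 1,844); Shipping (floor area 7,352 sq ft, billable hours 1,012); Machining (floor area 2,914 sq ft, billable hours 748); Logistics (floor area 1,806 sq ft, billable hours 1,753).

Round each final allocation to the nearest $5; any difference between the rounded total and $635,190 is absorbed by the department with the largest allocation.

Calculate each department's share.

Totals — floor area 19,620, billable hours 5,357.
Blended shares (80% floor area + 20% billable hours): Warehouse 0.3766; Shipping 0.3376; Machining 0.1467; Logistics 0.1391.
Unrounded shares: Warehouse 239,220.23; Shipping 214,413.52; Machining 93,210.07; Logistics 88,346.18.
After rounding ($5): Warehouse $239,220; Shipping $214,415; Machining $93,210; Logistics $88,345. Sum = $635,190.
No rounding difference to absorb.

Warehouse: $239,220 | Shipping: $214,415 | Machining: $93,210 | Logistics: $88,345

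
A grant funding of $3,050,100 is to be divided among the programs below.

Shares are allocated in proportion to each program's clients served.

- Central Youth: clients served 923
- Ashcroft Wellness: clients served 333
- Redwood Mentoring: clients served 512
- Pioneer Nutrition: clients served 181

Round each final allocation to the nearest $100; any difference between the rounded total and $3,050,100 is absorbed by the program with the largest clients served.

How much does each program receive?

Sum of clients served: 923 + 333 + 512 + 181 = 1,949.
Proportional shares: Central Youth 1,444,454.75; Ashcroft Wellness 521,130.48; Redwood Mentoring 801,257.67; Pioneer Nutrition 283,257.11.
At nearest $100: Central Youth $1,444,500; Ashcroft Wellness $521,100; Redwood Mentoring $801,300; Pioneer Nutrition $283,300. Sum = $3,050,200.
Difference $3,050,100 − $3,050,200 = −$100 applied to largest clients served (Central Youth): Central Youth becomes $1,444,400.

Central Youth: $1,444,400; Ashcroft Wellness: $521,100; Redwood Mentoring: $801,300; Pioneer Nutrition: $283,300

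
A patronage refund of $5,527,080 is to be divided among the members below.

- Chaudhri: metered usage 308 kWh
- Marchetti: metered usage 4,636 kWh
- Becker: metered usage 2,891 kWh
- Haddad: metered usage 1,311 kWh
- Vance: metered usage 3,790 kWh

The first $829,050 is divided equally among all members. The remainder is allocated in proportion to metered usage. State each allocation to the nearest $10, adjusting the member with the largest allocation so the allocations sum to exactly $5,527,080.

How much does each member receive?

Chaudhri: $277,670; Marchetti: $1,849,490; Becker: $1,215,750; Haddad: $641,930; Vance: $1,542,240

$829,050 shared equally gives $165,810 per member.
Remainder $4,698,030 by metered usage (total 12,936): Chaudhri 111,857.86 → $111,860; Marchetti 1,683,678.65 → $1,683,680; Becker 1,049,938.52 → $1,049,940; Haddad 476,122.24 → $476,120; Vance 1,376,432.72 → $1,376,430.
Totals: Chaudhri $165,810 + $111,860 = $277,670; Marchetti $165,810 + $1,683,680 = $1,849,490; Becker $165,810 + $1,049,940 = $1,215,750; Haddad $165,810 + $476,120 = $641,930; Vance $165,810 + $1,376,430 = $1,542,240.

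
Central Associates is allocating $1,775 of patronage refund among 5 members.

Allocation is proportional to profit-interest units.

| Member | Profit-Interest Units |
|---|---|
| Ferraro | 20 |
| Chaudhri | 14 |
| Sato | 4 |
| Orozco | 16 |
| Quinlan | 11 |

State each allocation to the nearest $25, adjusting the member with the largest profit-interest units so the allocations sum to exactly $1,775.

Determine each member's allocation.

Ferraro: $575 · Chaudhri: $375 · Sato: $100 · Orozco: $425 · Quinlan: $300

Sum of profit-interest units: 65.
Raw shares: Ferraro 20/65 × $1,775 = 546.15; Chaudhri 14/65 × $1,775 = 382.31; Sato 4/65 × $1,775 = 109.23; Orozco 16/65 × $1,775 = 436.92; Quinlan 11/65 × $1,775 = 300.38.
Rounded to nearest $25: Ferraro $550; Chaudhri $375; Sato $100; Orozco $425; Quinlan $300. Sum = $1,750.
Difference $1,775 − $1,750 = +$25 applied to largest profit-interest units (Ferraro): Ferraro becomes $575.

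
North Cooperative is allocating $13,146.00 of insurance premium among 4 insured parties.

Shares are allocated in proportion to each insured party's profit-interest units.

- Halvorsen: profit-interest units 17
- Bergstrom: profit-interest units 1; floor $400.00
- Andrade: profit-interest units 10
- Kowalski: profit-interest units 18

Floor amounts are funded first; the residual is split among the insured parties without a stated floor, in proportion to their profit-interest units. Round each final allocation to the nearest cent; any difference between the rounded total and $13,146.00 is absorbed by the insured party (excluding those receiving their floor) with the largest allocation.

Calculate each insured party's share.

Halvorsen: $4,815.16; Bergstrom: $400.00; Andrade: $2,832.44; Kowalski: $5,098.40

Fund the minimums — Bergstrom $400.00. Remaining pool $12,746.00.
Remaining pool split over remaining profit-interest units 45: Halvorsen 4,815.1556 → $4,815.16; Andrade 2,832.4444 → $2,832.44; Kowalski 5,098.4000 → $5,098.40.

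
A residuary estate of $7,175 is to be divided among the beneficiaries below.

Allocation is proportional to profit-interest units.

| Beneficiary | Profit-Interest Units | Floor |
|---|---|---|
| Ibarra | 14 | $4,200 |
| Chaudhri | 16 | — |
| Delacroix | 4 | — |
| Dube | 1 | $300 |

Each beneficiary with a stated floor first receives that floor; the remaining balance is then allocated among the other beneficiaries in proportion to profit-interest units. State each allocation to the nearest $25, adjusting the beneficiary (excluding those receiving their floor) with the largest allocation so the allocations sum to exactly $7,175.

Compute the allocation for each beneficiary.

Fund the minimums — Ibarra $4,200; Dube $300. Residual $2,675.
Residual split over remaining profit-interest units 20: Chaudhri 2,140.00 → $2,150; Delacroix 535.00 → $525.

Ibarra: $4,200 · Chaudhri: $2,150 · Delacroix: $525 · Dube: $300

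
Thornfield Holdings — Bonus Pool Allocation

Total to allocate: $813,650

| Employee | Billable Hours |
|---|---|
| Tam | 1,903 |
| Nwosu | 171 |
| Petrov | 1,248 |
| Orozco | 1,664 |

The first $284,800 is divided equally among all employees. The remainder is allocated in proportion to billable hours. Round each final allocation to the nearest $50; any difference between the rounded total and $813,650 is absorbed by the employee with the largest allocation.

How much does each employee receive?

Equal tier: $284,800 ÷ 4 = $71,200 apiece.
Remainder $528,850 by billable hours (total 4,986): Tam 201,845.48 → $201,850; Nwosu 18,137.45 → $18,150; Petrov 132,371.60 → $132,350; Orozco 176,495.47 → $176,500.
Totals: Tam $71,200 + $201,850 = $273,050; Nwosu $71,200 + $18,150 = $89,350; Petrov $71,200 + $132,350 = $203,550; Orozco $71,200 + $176,500 = $247,700.

Tam: $273,050; Nwosu: $89,350; Petrov: $203,550; Orozco: $247,700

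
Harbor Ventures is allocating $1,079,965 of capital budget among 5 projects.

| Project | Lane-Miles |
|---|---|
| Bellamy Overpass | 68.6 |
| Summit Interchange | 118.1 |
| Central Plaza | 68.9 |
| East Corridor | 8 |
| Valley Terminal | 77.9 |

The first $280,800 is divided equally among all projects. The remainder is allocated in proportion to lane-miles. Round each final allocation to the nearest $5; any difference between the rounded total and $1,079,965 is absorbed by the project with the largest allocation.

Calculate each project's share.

Bellamy Overpass: $216,695; Summit Interchange: $332,535; Central Plaza: $217,395; East Corridor: $74,880; Valley Terminal: $238,460

$280,800 shared equally gives $56,160 per project.
Remainder $799,165 by lane-miles (total 341.5): Bellamy Overpass 160,535.05 → $160,535; Summit Interchange 276,373.02 → $276,375; Central Plaza 161,237.10 → $161,235; East Corridor 18,721.29 → $18,720; Valley Terminal 182,298.55 → $182,300.
Totals: Bellamy Overpass $56,160 + $160,535 = $216,695; Summit Interchange $56,160 + $276,375 = $332,535; Central Plaza $56,160 + $161,235 = $217,395; East Corridor $56,160 + $18,720 = $74,880; Valley Terminal $56,160 + $182,300 = $238,460.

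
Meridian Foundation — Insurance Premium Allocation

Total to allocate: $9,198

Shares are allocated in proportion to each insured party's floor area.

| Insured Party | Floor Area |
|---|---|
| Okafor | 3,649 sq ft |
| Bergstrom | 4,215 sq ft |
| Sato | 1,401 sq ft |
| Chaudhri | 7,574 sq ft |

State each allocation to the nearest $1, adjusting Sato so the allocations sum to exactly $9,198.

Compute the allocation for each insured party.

Okafor: $1,993; Bergstrom: $2,302; Sato: $766; Chaudhri: $4,137

Total floor area = 16,839.
Pro-rata amounts: Okafor 3,649/16,839 × $9,198 = 1,993.20; Bergstrom 4,215/16,839 × $9,198 = 2,302.37; Sato 1,401/16,839 × $9,198 = 765.27; Chaudhri 7,574/16,839 × $9,198 = 4,137.16.
After rounding ($1): Okafor $1,993; Bergstrom $2,302; Sato $765; Chaudhri $4,137. Sum = $9,197.
Difference $9,198 − $9,197 = +$1 applied to Sato: Sato becomes $766.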